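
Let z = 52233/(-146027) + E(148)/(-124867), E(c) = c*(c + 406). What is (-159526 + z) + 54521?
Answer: -83246729258080/792780583 ≈ -1.0501e+5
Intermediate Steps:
E(c) = c*(406 + c)
z = -804140165/792780583 (z = 52233/(-146027) + (148*(406 + 148))/(-124867) = 52233*(-1/146027) + (148*554)*(-1/124867) = -2271/6349 + 81992*(-1/124867) = -2271/6349 - 81992/124867 = -804140165/792780583 ≈ -1.0143)
(-159526 + z) + 54521 = (-159526 - 804140165/792780583) + 54521 = -126469919423823/792780583 + 54521 = -83246729258080/792780583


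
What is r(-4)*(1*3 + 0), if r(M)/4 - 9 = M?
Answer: 60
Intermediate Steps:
r(M) = 36 + 4*M
r(-4)*(1*3 + 0) = (36 + 4*(-4))*(1*3 + 0) = (36 - 16)*(3 + 0) = 20*3 = 60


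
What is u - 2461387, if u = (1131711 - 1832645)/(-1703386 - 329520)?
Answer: -2501883849844/1016453 ≈ -2.4614e+6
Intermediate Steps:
u = 350467/1016453 (u = -700934/(-2032906) = -700934*(-1/2032906) = 350467/1016453 ≈ 0.34479)
u - 2461387 = 350467/1016453 - 2461387 = -2501883849844/1016453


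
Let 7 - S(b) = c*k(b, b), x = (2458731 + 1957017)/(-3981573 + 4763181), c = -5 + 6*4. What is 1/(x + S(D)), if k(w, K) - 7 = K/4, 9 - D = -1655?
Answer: -65134/522658041 ≈ -0.00012462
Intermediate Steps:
c = 19 (c = -5 + 24 = 19)
D = 1664 (D = 9 - 1*(-1655) = 9 + 1655 = 1664)
k(w, K) = 7 + K/4
x = 367979/65134 (x = 4415748/781608 = 4415748*(1/781608) = 367979/65134 ≈ 5.6496)
S(b) = -126 - 19*b/4 (S(b) = 7 - 19*(7 + b/4) = 7 - (133 + 19*b/4) = 7 + (-133 - 19*b/4) = -126 - 19*b/4)
1/(x + S(D)) = 1/(367979/65134 + (-126 - 19/4*1664)) = 1/(367979/65134 + (-126 - 7904)) = 1/(367979/65134 - 8030) = 1/(-522658041/65134) = -65134/522658041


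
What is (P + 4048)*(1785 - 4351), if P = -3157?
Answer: -2286306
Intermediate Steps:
(P + 4048)*(1785 - 4351) = (-3157 + 4048)*(1785 - 4351) = 891*(-2566) = -2286306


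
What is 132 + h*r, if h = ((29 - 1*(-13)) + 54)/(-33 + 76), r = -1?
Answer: 5580/43 ≈ 129.77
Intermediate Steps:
h = 96/43 (h = ((29 + 13) + 54)/43 = (42 + 54)*(1/43) = 96*(1/43) = 96/43 ≈ 2.2326)
132 + h*r = 132 + (96/43)*(-1) = 132 - 96/43 = 5580/43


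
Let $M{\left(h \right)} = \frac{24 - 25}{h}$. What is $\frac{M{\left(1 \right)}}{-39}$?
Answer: $\frac{1}{39} \approx 0.025641$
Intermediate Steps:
$M{\left(h \right)} = - \frac{1}{h}$
$\frac{M{\left(1 \right)}}{-39} = \frac{\left(-1\right) 1^{-1}}{-39} = \left(-1\right) 1 \left(- \frac{1}{39}\right) = \left(-1\right) \left(- \frac{1}{39}\right) = \frac{1}{39}$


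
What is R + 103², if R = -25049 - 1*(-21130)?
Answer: 6690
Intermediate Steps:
R = -3919 (R = -25049 + 21130 = -3919)
R + 103² = -3919 + 103² = -3919 + 10609 = 6690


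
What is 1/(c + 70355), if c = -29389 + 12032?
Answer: 1/52998 ≈ 1.8869e-5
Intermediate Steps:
c = -17357
1/(c + 70355) = 1/(-17357 + 70355) = 1/52998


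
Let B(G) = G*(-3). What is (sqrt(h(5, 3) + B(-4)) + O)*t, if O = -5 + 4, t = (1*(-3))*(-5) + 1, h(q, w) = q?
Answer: -16 + 16*sqrt(17) ≈ 49.970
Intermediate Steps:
B(G) = -3*G
t = 16 (t = -3*(-5) + 1 = 15 + 1 = 16)
O = -1
(sqrt(h(5, 3) + B(-4)) + O)*t = (sqrt(5 - 3*(-4)) - 1)*16 = (sqrt(5 + 12) - 1)*16 = (sqrt(17) - 1)*16 = (-1 + sqrt(17))*16 = -16 + 16*sqrt(17)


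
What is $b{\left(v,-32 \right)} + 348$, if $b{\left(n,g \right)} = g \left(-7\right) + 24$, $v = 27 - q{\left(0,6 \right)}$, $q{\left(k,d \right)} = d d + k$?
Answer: $596$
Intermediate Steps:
$q{\left(k,d \right)} = k + d^{2}$ ($q{\left(k,d \right)} = d^{2} + k = k + d^{2}$)
$v = -9$ ($v = 27 - \left(0 + 6^{2}\right) = 27 - \left(0 + 36\right) = 27 - 36 = -9$)
$b{\left(n,g \right)} = 24 - 7 g$ ($b{\left(n,g \right)} = - 7 g + 24 = 24 - 7 g$)
$b{\left(v,-32 \right)} + 348 = \left(24 - -224\right) + 348 = \left(24 + 224\right) + 348 = 248 + 348 = 596$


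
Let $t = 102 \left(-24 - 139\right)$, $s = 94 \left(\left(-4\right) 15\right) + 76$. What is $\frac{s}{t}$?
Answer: $\frac{2782}{8313} \approx 0.33466$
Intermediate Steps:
$s = -5564$ ($s = 94 \left(-60\right) + 76 = -5640 + 76 = -5564$)
$t = -16626$ ($t = 102 \left(-163\right) = -16626$)
$\frac{s}{t} = - \frac{5564}{-16626} = \left(-5564\right) \left(- \frac{1}{16626}\right) = \frac{2782}{8313}$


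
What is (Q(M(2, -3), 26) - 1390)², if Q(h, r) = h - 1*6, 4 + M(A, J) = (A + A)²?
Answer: 1915456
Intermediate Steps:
M(A, J) = -4 + 4*A² (M(A, J) = -4 + (A + A)² = -4 + (2*A)² = -4 + 4*A²)
Q(h, r) = -6 + h (Q(h, r) = h - 6 = -6 + h)
(Q(M(2, -3), 26) - 1390)² = ((-6 + (-4 + 4*2²)) - 1390)² = ((-6 + (-4 + 4*4)) - 1390)² = ((-6 + (-4 + 16)) - 1390)² = ((-6 + 12) - 1390)² = (6 - 1390)² = (-1384)² = 1915456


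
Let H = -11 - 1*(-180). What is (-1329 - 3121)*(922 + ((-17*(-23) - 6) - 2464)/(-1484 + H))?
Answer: -1080913010/263 ≈ -4.1099e+6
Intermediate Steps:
H = 169 (H = -11 + 180 = 169)
(-1329 - 3121)*(922 + ((-17*(-23) - 6) - 2464)/(-1484 + H)) = (-1329 - 3121)*(922 + ((-17*(-23) - 6) - 2464)/(-1484 + 169)) = -4450*(922 + ((391 - 6) - 2464)/(-1315)) = -4450*(922 + (385 - 2464)*(-1/1315)) = -4450*(922 - 2079*(-1/1315)) = -4450*(922 + 2079/1315) = -4450*1214509/1315 = -1080913010/263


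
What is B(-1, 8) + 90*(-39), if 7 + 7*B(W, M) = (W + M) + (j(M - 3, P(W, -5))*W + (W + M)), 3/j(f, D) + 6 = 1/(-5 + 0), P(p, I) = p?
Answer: -761438/217 ≈ -3508.9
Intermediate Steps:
j(f, D) = -15/31 (j(f, D) = 3/(-6 + 1/(-5 + 0)) = 3/(-6 + 1/(-5)) = 3/(-6 - ⅕) = 3/(-31/5) = 3*(-5/31) = -15/31)
B(W, M) = -1 + 2*M/7 + 47*W/217 (B(W, M) = -1 + ((W + M) + (-15*W/31 + (W + M)))/7 = -1 + ((M + W) + (-15*W/31 + (M + W)))/7 = -1 + ((M + W) + (M + 16*W/31))/7 = -1 + (2*M + 47*W/31)/7 = -1 + (2*M/7 + 47*W/217) = -1 + 2*M/7 + 47*W/217)
B(-1, 8) + 90*(-39) = (-1 + (2/7)*8 + (47/217)*(-1)) + 90*(-39) = (-1 + 16/7 - 47/217) - 3510 = 232/217 - 3510 = -761438/217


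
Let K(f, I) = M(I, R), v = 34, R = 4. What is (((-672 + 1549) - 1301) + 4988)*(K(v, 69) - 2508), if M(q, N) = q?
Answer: -11131596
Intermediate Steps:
K(f, I) = I
(((-672 + 1549) - 1301) + 4988)*(K(v, 69) - 2508) = (((-672 + 1549) - 1301) + 4988)*(69 - 2508) = ((877 - 1301) + 4988)*(-2439) = (-424 + 4988)*(-2439) = 4564*(-2439) = -11131596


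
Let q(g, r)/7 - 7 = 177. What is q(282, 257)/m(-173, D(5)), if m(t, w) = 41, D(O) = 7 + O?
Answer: 1288/41 ≈ 31.415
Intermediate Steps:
q(g, r) = 1288 (q(g, r) = 49 + 7*177 = 49 + 1239 = 1288)
q(282, 257)/m(-173, D(5)) = 1288/41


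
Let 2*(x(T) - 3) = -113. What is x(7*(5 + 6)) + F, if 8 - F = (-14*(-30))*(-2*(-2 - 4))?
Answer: -10171/2 ≈ -5085.5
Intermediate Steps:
x(T) = -107/2 (x(T) = 3 + (½)*(-113) = 3 - 113/2 = -107/2)
F = -5032 (F = 8 - (-14*(-30))*(-2*(-2 - 4)) = 8 - 420*(-2*(-6)) = 8 - 420*12 = 8 - 1*5040 = 8 - 5040 = -5032)
x(7*(5 + 6)) + F = -107/2 - 5032 = -10171/2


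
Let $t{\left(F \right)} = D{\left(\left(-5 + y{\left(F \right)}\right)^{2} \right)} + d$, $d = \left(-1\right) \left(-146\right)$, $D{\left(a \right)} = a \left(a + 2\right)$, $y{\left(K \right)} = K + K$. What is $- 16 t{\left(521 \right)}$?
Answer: $-18502730192720$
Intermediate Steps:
$y{\left(K \right)} = 2 K$
$D{\left(a \right)} = a \left(2 + a\right)$
$d = 146$
$t{\left(F \right)} = 146 + \left(-5 + 2 F\right)^{2} \left(2 + \left(-5 + 2 F\right)^{2}\right)$ ($t{\left(F \right)} = \left(-5 + 2 F\right)^{2} \left(2 + \left(-5 + 2 F\right)^{2}\right) + 146 = 146 + \left(-5 + 2 F\right)^{2} \left(2 + \left(-5 + 2 F\right)^{2}\right)$)
$- 16 t{\left(521 \right)} = - 16 \left(146 + \left(-5 + 2 \cdot 521\right)^{2} \left(2 + \left(-5 + 2 \cdot 521\right)^{2}\right)\right) = - 16 \left(146 + \left(-5 + 1042\right)^{2} \left(2 + \left(-5 + 1042\right)^{2}\right)\right) = - 16 \left(146 + 1037^{2} \left(2 + 1037^{2}\right)\right) = - 16 \left(146 + 1075369 \left(2 + 1075369\right)\right) = - 16 \left(146 + 1075369 \cdot 1075371\right) = - 16 \left(146 + 1156420636899\right) = \left(-16\right) 1156420637045 = -18502730192720$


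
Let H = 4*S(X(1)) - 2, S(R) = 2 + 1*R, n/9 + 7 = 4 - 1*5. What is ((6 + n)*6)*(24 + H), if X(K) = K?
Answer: -13464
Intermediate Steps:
n = -72 (n = -63 + 9*(4 - 1*5) = -63 + 9*(4 - 5) = -63 + 9*(-1) = -63 - 9 = -72)
S(R) = 2 + R
H = 10 (H = 4*(2 + 1) - 2 = 4*3 - 2 = 12 - 2 = 10)
((6 + n)*6)*(24 + H) = ((6 - 72)*6)*(24 + 10) = -66*6*34 = -396*34 = -13464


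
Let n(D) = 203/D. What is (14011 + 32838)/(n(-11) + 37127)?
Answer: 515339/408194 ≈ 1.2625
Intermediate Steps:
(14011 + 32838)/(n(-11) + 37127) = (14011 + 32838)/(203/(-11) + 37127) = 46849/(203*(-1/11) + 37127) = 46849/(-203/11 + 37127) = 46849/(408194/11) = 46849*(11/408194) = 515339/408194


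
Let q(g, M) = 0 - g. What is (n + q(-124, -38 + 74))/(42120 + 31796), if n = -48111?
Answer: -47987/73916 ≈ -0.64921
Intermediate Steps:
q(g, M) = -g
(n + q(-124, -38 + 74))/(42120 + 31796) = (-48111 - 1*(-124))/(42120 + 31796) = (-48111 + 124)/73916 = -47987*1/73916 = -47987/73916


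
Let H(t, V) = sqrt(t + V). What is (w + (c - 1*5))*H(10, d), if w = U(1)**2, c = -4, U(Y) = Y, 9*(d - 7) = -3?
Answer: -40*sqrt(6)/3 ≈ -32.660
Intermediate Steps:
d = 20/3 (d = 7 + (1/9)*(-3) = 7 - 1/3 = 20/3 ≈ 6.6667)
H(t, V) = sqrt(V + t)
w = 1 (w = 1**2 = 1)
(w + (c - 1*5))*H(10, d) = (1 + (-4 - 1*5))*sqrt(20/3 + 10) = (1 + (-4 - 5))*sqrt(50/3) = (1 - 9)*(5*sqrt(6)/3) = -40*sqrt(6)/3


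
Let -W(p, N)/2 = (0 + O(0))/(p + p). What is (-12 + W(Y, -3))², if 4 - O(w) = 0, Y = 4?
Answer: 169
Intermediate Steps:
O(w) = 4 (O(w) = 4 - 1*0 = 4 + 0 = 4)
W(p, N) = -4/p (W(p, N) = -2*(0 + 4)/(p + p) = -8/(2*p) = -8*1/(2*p) = -4/p)
(-12 + W(Y, -3))² = (-12 - 4/4)² = (-12 - 4*¼)² = (-12 - 1)² = (-13)² = 169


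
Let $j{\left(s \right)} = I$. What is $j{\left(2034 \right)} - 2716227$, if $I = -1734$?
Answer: $-2717961$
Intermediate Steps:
$j{\left(s \right)} = -1734$
$j{\left(2034 \right)} - 2716227 = -1734 - 2716227 = -2717961$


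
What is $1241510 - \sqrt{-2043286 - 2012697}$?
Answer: $1241510 - i \sqrt{4055983} \approx 1.2415 \cdot 10^{6} - 2013.9 i$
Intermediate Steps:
$1241510 - \sqrt{-2043286 - 2012697} = 1241510 - \sqrt{-4055983} = 1241510 - i \sqrt{4055983}$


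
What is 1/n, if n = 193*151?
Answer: 1/29143 ≈ 3.4314e-5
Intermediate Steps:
n = 29143
1/n = 1/29143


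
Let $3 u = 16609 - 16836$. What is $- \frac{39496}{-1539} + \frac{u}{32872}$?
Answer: $\frac{1298196061}{50590008} \approx 25.661$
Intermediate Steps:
$u = - \frac{227}{3}$ ($u = \frac{16609 - 16836}{3} = \frac{1}{3} \left(-227\right) = - \frac{227}{3} \approx -75.667$)
$- \frac{39496}{-1539} + \frac{u}{32872} = - \frac{39496}{-1539} - \frac{227}{3 \cdot 32872} = \left(-39496\right) \left(- \frac{1}{1539}\right) - \frac{227}{98616} = \frac{39496}{1539} - \frac{227}{98616} = \frac{1298196061}{50590008}$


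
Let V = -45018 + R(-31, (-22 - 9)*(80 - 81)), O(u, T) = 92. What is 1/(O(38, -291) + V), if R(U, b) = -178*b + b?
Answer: -1/50413 ≈ -1.9836e-5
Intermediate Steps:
R(U, b) = -177*b
V = -50505 (V = -45018 - 177*(-22 - 9)*(80 - 81) = -45018 - (-5487)*(-1) = -45018 - 177*31 = -45018 - 5487 = -50505)
1/(O(38, -291) + V) = 1/(92 - 50505) = 1/(-50413) = -1/50413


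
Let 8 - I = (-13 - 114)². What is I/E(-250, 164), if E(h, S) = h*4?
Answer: 16121/1000 ≈ 16.121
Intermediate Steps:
E(h, S) = 4*h
I = -16121 (I = 8 - (-13 - 114)² = 8 - 1*(-127)² = 8 - 1*16129 = 8 - 16129 = -16121)
I/E(-250, 164) = -16121/(4*(-250)) = -16121/(-1000) = -16121*(-1/1000) = 16121/1000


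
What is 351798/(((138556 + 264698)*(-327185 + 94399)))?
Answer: -58633/15645314274 ≈ -3.7476e-6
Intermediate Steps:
351798/(((138556 + 264698)*(-327185 + 94399))) = 351798/((403254*(-232786))) = 351798/(-93871885644) = 351798*(-1/93871885644) = -58633/15645314274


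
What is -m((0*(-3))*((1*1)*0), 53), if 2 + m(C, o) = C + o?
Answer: -51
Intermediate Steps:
m(C, o) = -2 + C + o (m(C, o) = -2 + (C + o) = -2 + C + o)
-m((0*(-3))*((1*1)*0), 53) = -(-2 + (0*(-3))*((1*1)*0) + 53) = -(-2 + 0*(1*0) + 53) = -(-2 + 0*0 + 53) = -(-2 + 0 + 53) = -1*51 = -51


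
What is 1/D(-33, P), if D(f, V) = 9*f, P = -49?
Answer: -1/297 ≈ -0.0033670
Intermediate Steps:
1/D(-33, P) = 1/(9*(-33)) = 1/(-297) = -1/297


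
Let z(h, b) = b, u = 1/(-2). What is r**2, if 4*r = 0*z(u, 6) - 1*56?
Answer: 196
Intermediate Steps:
u = -1/2 ≈ -0.50000
r = -14 (r = (0*6 - 1*56)/4 = (0 - 56)/4 = (1/4)*(-56) = -14)
r**2 = (-14)**2 = 196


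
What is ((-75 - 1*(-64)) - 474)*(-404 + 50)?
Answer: 171690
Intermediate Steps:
((-75 - 1*(-64)) - 474)*(-404 + 50) = ((-75 + 64) - 474)*(-354) = (-11 - 474)*(-354) = -485*(-354) = 171690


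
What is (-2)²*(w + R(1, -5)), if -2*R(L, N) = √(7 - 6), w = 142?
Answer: 566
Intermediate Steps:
R(L, N) = -½ (R(L, N) = -√(7 - 6)/2 = -√1/2 = -½*1 = -½)
(-2)²*(w + R(1, -5)) = (-2)²*(142 - ½) = 4*(283/2) = 566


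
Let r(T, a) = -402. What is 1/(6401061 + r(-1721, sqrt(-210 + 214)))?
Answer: 1/6400659 ≈ 1.5623e-7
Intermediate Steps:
1/(6401061 + r(-1721, sqrt(-210 + 214))) = 1/(6401061 - 402) = 1/6400659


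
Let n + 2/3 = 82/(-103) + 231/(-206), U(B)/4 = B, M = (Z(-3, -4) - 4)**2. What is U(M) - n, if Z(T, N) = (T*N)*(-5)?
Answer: 10126909/618 ≈ 16387.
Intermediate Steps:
Z(T, N) = -5*N*T (Z(T, N) = (N*T)*(-5) = -5*N*T)
M = 4096 (M = (-5*(-4)*(-3) - 4)**2 = (-60 - 4)**2 = (-64)**2 = 4096)
U(B) = 4*B
n = -1597/618 (n = -2/3 + (82/(-103) + 231/(-206)) = -2/3 + (82*(-1/103) + 231*(-1/206)) = -2/3 + (-82/103 - 231/206) = -2/3 - 395/206 = -1597/618 ≈ -2.5841)
U(M) - n = 4*4096 - 1*(-1597/618) = 16384 + 1597/618 = 10126909/618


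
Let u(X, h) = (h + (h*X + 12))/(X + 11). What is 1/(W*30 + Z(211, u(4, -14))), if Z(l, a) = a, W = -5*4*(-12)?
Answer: 15/107942 ≈ 0.00013896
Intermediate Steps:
W = 240 (W = -20*(-12) = 240)
u(X, h) = (12 + h + X*h)/(11 + X) (u(X, h) = (h + (X*h + 12))/(11 + X) = (h + (12 + X*h))/(11 + X) = (12 + h + X*h)/(11 + X))
1/(W*30 + Z(211, u(4, -14))) = 1/(240*30 + (12 - 14 + 4*(-14))/(11 + 4)) = 1/(7200 + (12 - 14 - 56)/15) = 1/(7200 + (1/15)*(-58)) = 1/(7200 - 58/15) = 1/(107942/15) = 15/107942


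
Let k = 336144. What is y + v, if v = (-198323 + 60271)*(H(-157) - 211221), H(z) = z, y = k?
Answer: 29181491800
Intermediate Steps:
y = 336144
v = 29181155656 (v = (-198323 + 60271)*(-157 - 211221) = -138052*(-211378) = 29181155656)
y + v = 336144 + 29181155656 = 29181491800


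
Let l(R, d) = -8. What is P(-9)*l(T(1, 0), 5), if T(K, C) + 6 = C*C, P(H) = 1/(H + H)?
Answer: 4/9 ≈ 0.44444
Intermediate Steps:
P(H) = 1/(2*H)
T(K, C) = -6 + C² (T(K, C) = -6 + C*C = -6 + C²)
P(-9)*l(T(1, 0), 5) = ((½)/(-9))*(-8) = ((½)*(-⅑))*(-8) = -1/18*(-8) = 4/9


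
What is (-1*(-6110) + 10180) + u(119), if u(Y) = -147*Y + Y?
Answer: -1084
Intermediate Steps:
u(Y) = -146*Y
(-1*(-6110) + 10180) + u(119) = (-1*(-6110) + 10180) - 146*119 = (6110 + 10180) - 17374 = 16290 - 17374 = -1084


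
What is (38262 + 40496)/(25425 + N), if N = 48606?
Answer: 78758/74031 ≈ 1.0639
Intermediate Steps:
(38262 + 40496)/(25425 + N) = (38262 + 40496)/(25425 + 48606) = 78758/74031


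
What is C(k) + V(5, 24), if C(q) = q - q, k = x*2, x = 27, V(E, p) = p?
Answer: 24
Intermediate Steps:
k = 54 (k = 27*2 = 54)
C(q) = 0
C(k) + V(5, 24) = 0 + 24 = 24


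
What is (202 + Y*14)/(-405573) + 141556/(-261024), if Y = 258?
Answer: -4867236427/8822023896 ≈ -0.55171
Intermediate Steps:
(202 + Y*14)/(-405573) + 141556/(-261024) = (202 + 258*14)/(-405573) + 141556/(-261024) = (202 + 3612)*(-1/405573) + 141556*(-1/261024) = 3814*(-1/405573) - 35389/65256 = -3814/405573 - 35389/65256 = -4867236427/8822023896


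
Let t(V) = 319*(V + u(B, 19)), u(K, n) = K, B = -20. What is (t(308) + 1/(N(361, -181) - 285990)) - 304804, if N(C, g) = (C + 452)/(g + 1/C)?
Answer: -1326344917342672/6228960031 ≈ -2.1293e+5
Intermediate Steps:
N(C, g) = (452 + C)/(g + 1/C)
t(V) = -6380 + 319*V (t(V) = 319*(V - 20) = 319*(-20 + V) = -6380 + 319*V)
(t(308) + 1/(N(361, -181) - 285990)) - 304804 = ((-6380 + 319*308) + 1/(361*(452 + 361)/(1 + 361*(-181)) - 285990)) - 304804 = ((-6380 + 98252) + 1/(361*813/(1 - 65341) - 285990)) - 304804 = (91872 + 1/(361*813/(-65340) - 285990)) - 304804 = (91872 + 1/(361*(-1/65340)*813 - 285990)) - 304804 = (91872 + 1/(-97831/21780 - 285990)) - 304804 = (91872 + 1/(-6228960031/21780)) - 304804 = (91872 - 21780/6228960031) - 304804 = 572267015946252/6228960031 - 304804 = -1326344917342672/6228960031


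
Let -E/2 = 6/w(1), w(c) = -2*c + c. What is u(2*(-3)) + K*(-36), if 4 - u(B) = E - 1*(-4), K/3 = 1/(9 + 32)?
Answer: -600/41 ≈ -14.634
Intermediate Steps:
w(c) = -c
E = 12 (E = -12/((-1*1)) = -12/(-1) = -12*(-1) = -2*(-6) = 12)
K = 3/41 (K = 3/(9 + 32) = 3/41 ≈ 0.073171)
u(B) = -12 (u(B) = 4 - (12 - 1*(-4)) = 4 - (12 + 4) = 4 - 1*16 = 4 - 16 = -12)
u(2*(-3)) + K*(-36) = -12 + (3/41)*(-36) = -12 - 108/41 = -600/41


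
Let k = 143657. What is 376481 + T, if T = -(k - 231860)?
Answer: 464684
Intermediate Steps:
T = 88203 (T = -(143657 - 231860) = -1*(-88203) = 88203)
376481 + T = 376481 + 88203 = 464684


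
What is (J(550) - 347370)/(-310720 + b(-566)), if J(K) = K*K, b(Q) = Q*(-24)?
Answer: 3205/21224 ≈ 0.15101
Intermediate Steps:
b(Q) = -24*Q
J(K) = K**2
(J(550) - 347370)/(-310720 + b(-566)) = (550**2 - 347370)/(-310720 - 24*(-566)) = (302500 - 347370)/(-310720 + 13584) = -44870/(-297136) = -44870*(-1/297136) = 3205/21224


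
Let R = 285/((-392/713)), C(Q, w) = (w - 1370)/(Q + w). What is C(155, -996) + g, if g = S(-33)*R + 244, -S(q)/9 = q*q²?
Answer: -55273132157925/329672 ≈ -1.6766e+8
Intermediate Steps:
C(Q, w) = (-1370 + w)/(Q + w)
S(q) = -9*q³ (S(q) = -9*q*q² = -9*q³)
R = -203205/392 (R = 285/((-392*1/713)) = 285/(-392/713) = 285*(-713/392) = -203205/392 ≈ -518.38)
g = -65723107117/392 (g = -9*(-33)³*(-203205/392) + 244 = -9*(-35937)*(-203205/392) + 244 = 323433*(-203205/392) + 244 = -65723202765/392 + 244 = -65723107117/392 ≈ -1.6766e+8)
C(155, -996) + g = (-1370 - 996)/(155 - 996) - 65723107117/392 = -2366/(-841) - 65723107117/392 = -1/841*(-2366) - 65723107117/392 = 2366/841 - 65723107117/392 = -55273132157925/329672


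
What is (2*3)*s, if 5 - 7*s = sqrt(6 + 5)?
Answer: 30/7 - 6*sqrt(11)/7 ≈ 1.4429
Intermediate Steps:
s = 5/7 - sqrt(11)/7 (s = 5/7 - sqrt(6 + 5)/7 = 5/7 - sqrt(11)/7 ≈ 0.24048)
(2*3)*s = (2*3)*(5/7 - sqrt(11)/7) = 6*(5/7 - sqrt(11)/7) = 30/7 - 6*sqrt(11)/7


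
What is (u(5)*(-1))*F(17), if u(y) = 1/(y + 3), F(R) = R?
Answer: -17/8 ≈ -2.1250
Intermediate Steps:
u(y) = 1/(3 + y)
(u(5)*(-1))*F(17) = (-1/(3 + 5))*17 = (-1/8)*17 = ((1/8)*(-1))*17 = -1/8*17 = -17/8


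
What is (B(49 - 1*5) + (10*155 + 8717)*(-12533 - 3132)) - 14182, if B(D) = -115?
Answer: -160846852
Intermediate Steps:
(B(49 - 1*5) + (10*155 + 8717)*(-12533 - 3132)) - 14182 = (-115 + (10*155 + 8717)*(-12533 - 3132)) - 14182 = (-115 + (1550 + 8717)*(-15665)) - 14182 = (-115 + 10267*(-15665)) - 14182 = (-115 - 160832555) - 14182 = -160832670 - 14182 = -160846852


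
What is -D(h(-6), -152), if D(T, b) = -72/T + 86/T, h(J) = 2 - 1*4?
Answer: 7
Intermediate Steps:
h(J) = -2 (h(J) = 2 - 4 = -2)
D(T, b) = 14/T
-D(h(-6), -152) = -14/(-2) = -14*(-1)/2 = -1*(-7) = 7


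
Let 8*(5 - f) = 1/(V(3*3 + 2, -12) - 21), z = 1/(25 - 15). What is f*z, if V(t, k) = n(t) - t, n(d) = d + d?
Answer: 401/800 ≈ 0.50125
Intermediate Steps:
n(d) = 2*d
z = ⅒ (z = 1/10 = ⅒ ≈ 0.10000)
V(t, k) = t (V(t, k) = 2*t - t = t)
f = 401/80 (f = 5 - 1/(8*((3*3 + 2) - 21)) = 5 - 1/(8*((9 + 2) - 21)) = 5 - 1/(8*(11 - 21)) = 5 - ⅛/(-10) = 5 - ⅛*(-⅒) = 5 + 1/80 = 401/80 ≈ 5.0125)
f*z = (401/80)*(⅒) = 401/800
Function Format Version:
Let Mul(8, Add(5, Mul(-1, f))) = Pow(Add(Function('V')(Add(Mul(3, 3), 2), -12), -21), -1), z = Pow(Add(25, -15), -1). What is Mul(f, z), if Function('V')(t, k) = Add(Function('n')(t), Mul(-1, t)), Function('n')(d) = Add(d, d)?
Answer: Rational(401, 800) ≈ 0.50125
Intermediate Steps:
Function('n')(d) = Mul(2, d)
z = Rational(1, 10) (z = Pow(10, -1) = Rational(1, 10) ≈ 0.10000)
Function('V')(t, k) = t (Function('V')(t, k) = Add(Mul(2, t), Mul(-1, t)) = t)
f = Rational(401, 80) (f = Add(5, Mul(Rational(-1, 8), Pow(Add(Add(Mul(3, 3), 2), -21), -1))) = Add(5, Mul(Rational(-1, 8), Pow(Add(Add(9, 2), -21), -1))) = Add(5, Mul(Rational(-1, 8), Pow(Add(11, -21), -1))) = Add(5, Mul(Rational(-1, 8), Pow(-10, -1))) = Add(5, Mul(Rational(-1, 8), Rational(-1, 10))) = Add(5, Rational(1, 80)) = Rational(401, 80) ≈ 5.0125)
Mul(f, z) = Mul(Rational(401, 80), Rational(1, 10)) = Rational(401, 800)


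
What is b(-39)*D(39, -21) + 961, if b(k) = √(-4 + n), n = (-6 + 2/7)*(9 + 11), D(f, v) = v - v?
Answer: 961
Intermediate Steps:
D(f, v) = 0
n = -800/7 (n = (-6 + 2*(⅐))*20 = (-6 + 2/7)*20 = -40/7*20 = -800/7 ≈ -114.29)
b(k) = 6*I*√161/7 (b(k) = √(-4 - 800/7) = √(-828/7) = 6*I*√161/7)
b(-39)*D(39, -21) + 961 = (6*I*√161/7)*0 + 961 = 0 + 961 = 961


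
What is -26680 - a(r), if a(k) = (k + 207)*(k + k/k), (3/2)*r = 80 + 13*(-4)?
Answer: -280063/9 ≈ -31118.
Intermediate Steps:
r = 56/3 (r = 2*(80 + 13*(-4))/3 = 2*(80 - 52)/3 = (2/3)*28 = 56/3 ≈ 18.667)
a(k) = (1 + k)*(207 + k) (a(k) = (207 + k)*(k + 1) = (207 + k)*(1 + k) = (1 + k)*(207 + k))
-26680 - a(r) = -26680 - (207 + (56/3)**2 + 208*(56/3)) = -26680 - (207 + 3136/9 + 11648/3) = -26680 - 1*39943/9 = -26680 - 39943/9 = -280063/9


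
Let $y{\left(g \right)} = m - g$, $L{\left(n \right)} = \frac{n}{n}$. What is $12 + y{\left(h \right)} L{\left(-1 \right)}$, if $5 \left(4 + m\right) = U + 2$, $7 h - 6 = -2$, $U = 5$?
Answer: $\frac{309}{35} \approx 8.8286$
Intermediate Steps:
$L{\left(n \right)} = 1$
$h = \frac{4}{7}$ ($h = \frac{6}{7} + \frac{1}{7} \left(-2\right) = \frac{6}{7} - \frac{2}{7} = \frac{4}{7} \approx 0.57143$)
$m = - \frac{13}{5}$ ($m = -4 + \frac{5 + 2}{5} = -4 + \frac{1}{5} \cdot 7 = -4 + \frac{7}{5} = - \frac{13}{5} \approx -2.6$)
$y{\left(g \right)} = - \frac{13}{5} - g$
$12 + y{\left(h \right)} L{\left(-1 \right)} = 12 + \left(- \frac{13}{5} - \frac{4}{7}\right) 1 = 12 - \frac{111}{35} = \frac{309}{35}$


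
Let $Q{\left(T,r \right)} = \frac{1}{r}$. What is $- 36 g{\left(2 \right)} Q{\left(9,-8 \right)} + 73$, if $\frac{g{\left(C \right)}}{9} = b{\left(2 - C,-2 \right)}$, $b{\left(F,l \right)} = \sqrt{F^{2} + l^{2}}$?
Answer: $154$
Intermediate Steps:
$g{\left(C \right)} = 9 \sqrt{4 + \left(2 - C\right)^{2}}$ ($g{\left(C \right)} = 9 \sqrt{\left(2 - C\right)^{2} + \left(-2\right)^{2}} = 9 \sqrt{\left(2 - C\right)^{2} + 4} = 9 \sqrt{4 + \left(2 - C\right)^{2}}$)
$- 36 g{\left(2 \right)} Q{\left(9,-8 \right)} + 73 = \frac{\left(-36\right) 9 \sqrt{4 + \left(-2 + 2\right)^{2}}}{-8} + 73 = - 36 \cdot 9 \sqrt{4 + 0^{2}} \left(- \frac{1}{8}\right) + 73 = - 36 \cdot 9 \sqrt{4 + 0} \left(- \frac{1}{8}\right) + 73 = - 36 \cdot 9 \sqrt{4} \left(- \frac{1}{8}\right) + 73 = - 36 \cdot 9 \cdot 2 \left(- \frac{1}{8}\right) + 73 = \left(-36\right) 18 \left(- \frac{1}{8}\right) + 73 = \left(-648\right) \left(- \frac{1}{8}\right) + 73 = 81 + 73 = 154$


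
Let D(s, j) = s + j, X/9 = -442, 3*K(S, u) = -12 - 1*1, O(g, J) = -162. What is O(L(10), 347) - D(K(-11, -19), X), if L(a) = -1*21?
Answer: 11461/3 ≈ 3820.3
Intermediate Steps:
L(a) = -21
K(S, u) = -13/3 (K(S, u) = (-12 - 1*1)/3 = (-12 - 1)/3 = (⅓)*(-13) = -13/3)
X = -3978 (X = 9*(-442) = -3978)
D(s, j) = j + s
O(L(10), 347) - D(K(-11, -19), X) = -162 - (-3978 - 13/3) = -162 - 1*(-11947/3) = -162 + 11947/3 = 11461/3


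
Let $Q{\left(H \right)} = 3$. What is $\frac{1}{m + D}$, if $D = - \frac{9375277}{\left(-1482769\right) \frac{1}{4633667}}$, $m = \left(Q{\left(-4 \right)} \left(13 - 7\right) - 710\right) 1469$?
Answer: $\frac{1482769}{41934605789347} \approx 3.5359 \cdot 10^{-8}$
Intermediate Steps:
$m = -1016548$ ($m = \left(3 \left(13 - 7\right) - 710\right) 1469 = \left(3 \cdot 6 - 710\right) 1469 = \left(18 - 710\right) 1469 = \left(-692\right) 1469 = -1016548$)
$D = \frac{43441911650759}{1482769}$ ($D = - \frac{9375277}{\left(-1482769\right) \frac{1}{4633667}} = - \frac{9375277}{- \frac{1482769}{4633667}} = \left(-9375277\right) \left(- \frac{4633667}{1482769}\right) = \frac{43441911650759}{1482769} \approx 2.9298 \cdot 10^{7}$)
$\frac{1}{m + D} = \frac{1}{-1016548 + \frac{43441911650759}{1482769}} = \frac{1}{\frac{41934605789347}{1482769}} = \frac{1482769}{41934605789347}$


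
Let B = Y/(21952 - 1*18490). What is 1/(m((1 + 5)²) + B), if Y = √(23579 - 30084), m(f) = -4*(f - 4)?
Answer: -1534136832/196369521001 - 3462*I*√6505/196369521001 ≈ -0.0078125 - 1.4219e-6*I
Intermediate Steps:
m(f) = 16 - 4*f (m(f) = -4*(-4 + f) = 16 - 4*f)
Y = I*√6505 (Y = √(-6505) = I*√6505 ≈ 80.654*I)
B = I*√6505/3462 (B = (I*√6505)/(21952 - 1*18490) = (I*√6505)/(21952 - 18490) = (I*√6505)/3462 = (I*√6505)*(1/3462) = I*√6505/3462 ≈ 0.023297*I)
1/(m((1 + 5)²) + B) = 1/((16 - 4*(1 + 5)²) + I*√6505/3462) = 1/((16 - 4*6²) + I*√6505/3462) = 1/((16 - 4*36) + I*√6505/3462) = 1/((16 - 144) + I*√6505/3462) = 1/(-128 + I*√6505/3462)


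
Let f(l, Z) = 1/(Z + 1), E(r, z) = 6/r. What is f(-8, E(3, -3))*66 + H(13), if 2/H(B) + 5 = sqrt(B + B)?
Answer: 32 + 2*sqrt(26) ≈ 42.198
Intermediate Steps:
H(B) = 2/(-5 + sqrt(2)*sqrt(B)) (H(B) = 2/(-5 + sqrt(B + B)) = 2/(-5 + sqrt(2*B)) = 2/(-5 + sqrt(2)*sqrt(B)))
f(l, Z) = 1/(1 + Z)
f(-8, E(3, -3))*66 + H(13) = 66/(1 + 6/3) + 2/(-5 + sqrt(2)*sqrt(13)) = 66/(1 + 6*(1/3)) + 2/(-5 + sqrt(26)) = 66/(1 + 2) + 2/(-5 + sqrt(26)) = 66/3 + 2/(-5 + sqrt(26)) = (1/3)*66 + 2/(-5 + sqrt(26)) = 22 + 2/(-5 + sqrt(26))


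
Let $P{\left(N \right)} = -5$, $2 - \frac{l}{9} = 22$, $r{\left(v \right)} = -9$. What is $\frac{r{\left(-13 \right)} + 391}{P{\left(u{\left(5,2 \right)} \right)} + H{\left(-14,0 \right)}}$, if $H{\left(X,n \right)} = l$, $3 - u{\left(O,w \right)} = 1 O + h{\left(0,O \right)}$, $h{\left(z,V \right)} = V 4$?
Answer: $- \frac{382}{185} \approx -2.0649$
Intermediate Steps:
$h{\left(z,V \right)} = 4 V$
$u{\left(O,w \right)} = 3 - 5 O$ ($u{\left(O,w \right)} = 3 - \left(1 O + 4 O\right) = 3 - \left(O + 4 O\right) = 3 - 5 O$)
$l = -180$ ($l = 18 - 198 = -180$)
$H{\left(X,n \right)} = -180$
$\frac{r{\left(-13 \right)} + 391}{P{\left(u{\left(5,2 \right)} \right)} + H{\left(-14,0 \right)}} = \frac{-9 + 391}{-5 - 180} = \frac{382}{-185} = 382 \left(- \frac{1}{185}\right) = - \frac{382}{185}$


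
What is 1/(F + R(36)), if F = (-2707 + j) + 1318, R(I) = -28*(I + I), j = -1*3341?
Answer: -1/6746 ≈ -0.00014824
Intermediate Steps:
j = -3341
R(I) = -56*I
F = -4730 (F = (-2707 - 3341) + 1318 = -6048 + 1318 = -4730)
1/(F + R(36)) = 1/(-4730 - 56*36) = 1/(-4730 - 2016) = 1/(-6746) = -1/6746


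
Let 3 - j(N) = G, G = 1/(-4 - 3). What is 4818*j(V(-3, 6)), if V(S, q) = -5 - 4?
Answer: 105996/7 ≈ 15142.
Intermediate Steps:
V(S, q) = -9
G = -1/7 (G = 1/(-7) = -1/7 ≈ -0.14286)
j(N) = 22/7 (j(N) = 3 - 1*(-1/7) = 3 + 1/7 = 22/7)
4818*j(V(-3, 6)) = 4818*(22/7) = 105996/7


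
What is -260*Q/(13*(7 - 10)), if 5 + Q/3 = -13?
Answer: -360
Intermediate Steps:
Q = -54 (Q = -15 + 3*(-13) = -15 - 39 = -54)
-260*Q/(13*(7 - 10)) = -260*(-54/(13*(7 - 10))) = -260/((-39*(-1)/54)) = -260/((-3*(-13/54))) = -260/13/18 = -260*18/13 = -360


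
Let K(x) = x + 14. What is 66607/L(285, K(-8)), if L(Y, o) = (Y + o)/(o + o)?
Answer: 266428/97 ≈ 2746.7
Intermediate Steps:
K(x) = 14 + x
L(Y, o) = (Y + o)/(2*o) (L(Y, o) = (Y + o)/((2*o)) = (Y + o)*(1/(2*o)) = (Y + o)/(2*o))
66607/L(285, K(-8)) = 66607/(((285 + (14 - 8))/(2*(14 - 8)))) = 66607/(((½)*(285 + 6)/6)) = 66607/(((½)*(⅙)*291)) = 66607/(97/4) = 66607*(4/97) = 266428/97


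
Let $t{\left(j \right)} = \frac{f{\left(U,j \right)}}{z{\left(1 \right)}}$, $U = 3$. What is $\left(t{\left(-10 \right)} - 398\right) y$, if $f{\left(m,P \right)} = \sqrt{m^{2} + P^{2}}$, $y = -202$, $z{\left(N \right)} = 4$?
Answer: $80396 - \frac{101 \sqrt{109}}{2} \approx 79869.0$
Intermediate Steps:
$f{\left(m,P \right)} = \sqrt{P^{2} + m^{2}}$
$t{\left(j \right)} = \frac{\sqrt{9 + j^{2}}}{4}$ ($t{\left(j \right)} = \frac{\sqrt{j^{2} + 3^{2}}}{4} = \sqrt{j^{2} + 9} \cdot \frac{1}{4} = \sqrt{9 + j^{2}} \cdot \frac{1}{4} = \frac{\sqrt{9 + j^{2}}}{4}$)
$\left(t{\left(-10 \right)} - 398\right) y = \left(\frac{\sqrt{9 + \left(-10\right)^{2}}}{4} - 398\right) \left(-202\right) = \left(\frac{\sqrt{9 + 100}}{4} - 398\right) \left(-202\right) = \left(\frac{\sqrt{109}}{4} - 398\right) \left(-202\right) = \left(-398 + \frac{\sqrt{109}}{4}\right) \left(-202\right) = 80396 - \frac{101 \sqrt{109}}{2}$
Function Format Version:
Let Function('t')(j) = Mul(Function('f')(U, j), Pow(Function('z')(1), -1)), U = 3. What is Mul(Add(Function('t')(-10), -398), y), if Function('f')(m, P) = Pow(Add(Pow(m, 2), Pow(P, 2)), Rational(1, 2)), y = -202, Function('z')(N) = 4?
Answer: Add(80396, Mul(Rational(-101, 2), Pow(109, Rational(1, 2)))) ≈ 79869.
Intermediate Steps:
Function('f')(m, P) = Pow(Add(Pow(P, 2), Pow(m, 2)), Rational(1, 2))
Function('t')(j) = Mul(Rational(1, 4), Pow(Add(9, Pow(j, 2)), Rational(1, 2))) (Function('t')(j) = Mul(Pow(Add(Pow(j, 2), Pow(3, 2)), Rational(1, 2)), Pow(4, -1)) = Mul(Pow(Add(Pow(j, 2), 9), Rational(1, 2)), Rational(1, 4)) = Mul(Pow(Add(9, Pow(j, 2)), Rational(1, 2)), Rational(1, 4)) = Mul(Rational(1, 4), Pow(Add(9, Pow(j, 2)), Rational(1, 2))))
Mul(Add(Function('t')(-10), -398), y) = Mul(Add(Mul(Rational(1, 4), Pow(Add(9, Pow(-10, 2)), Rational(1, 2))), -398), -202) = Mul(Add(Mul(Rational(1, 4), Pow(Add(9, 100), Rational(1, 2))), -398), -202) = Mul(Add(Mul(Rational(1, 4), Pow(109, Rational(1, 2))), -398), -202) = Mul(Add(-398, Mul(Rational(1, 4), Pow(109, Rational(1, 2)))), -202) = Add(80396, Mul(Rational(-101, 2), Pow(109, Rational(1, 2))))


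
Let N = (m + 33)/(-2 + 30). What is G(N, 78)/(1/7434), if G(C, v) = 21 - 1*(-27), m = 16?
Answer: 356832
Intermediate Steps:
N = 7/4 (N = (16 + 33)/(-2 + 30) = 49/28 = 49*(1/28) = 7/4 ≈ 1.7500)
G(C, v) = 48 (G(C, v) = 21 + 27 = 48)
G(N, 78)/(1/7434) = 48/(1/7434) = 48*7434 = 356832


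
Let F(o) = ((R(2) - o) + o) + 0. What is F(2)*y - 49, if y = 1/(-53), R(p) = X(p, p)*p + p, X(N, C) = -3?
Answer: -2593/53 ≈ -48.924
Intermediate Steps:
R(p) = -2*p (R(p) = -3*p + p = -2*p)
F(o) = -4 (F(o) = ((-2*2 - o) + o) + 0 = ((-4 - o) + o) + 0 = -4 + 0 = -4)
y = -1/53 ≈ -0.018868
F(2)*y - 49 = -4*(-1/53) - 49 = 4/53 - 49 = -2593/53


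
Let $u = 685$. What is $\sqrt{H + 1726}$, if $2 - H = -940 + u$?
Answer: $\sqrt{1983} \approx 44.531$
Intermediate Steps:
$H = 257$ ($H = 2 - \left(-940 + 685\right) = 2 - -255 = 2 + 255 = 257$)
$\sqrt{H + 1726} = \sqrt{257 + 1726} = \sqrt{1983}$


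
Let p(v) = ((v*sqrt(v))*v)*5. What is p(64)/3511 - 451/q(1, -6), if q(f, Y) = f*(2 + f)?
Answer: -1091941/10533 ≈ -103.67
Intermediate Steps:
p(v) = 5*v**(5/2) (p(v) = (v**(3/2)*v)*5 = v**(5/2)*5 = 5*v**(5/2))
p(64)/3511 - 451/q(1, -6) = (5*64**(5/2))/3511 - 451/(2 + 1) = (5*32768)*(1/3511) - 451/(1*3) = 163840*(1/3511) - 451/3 = 163840/3511 - 451*1/3 = 163840/3511 - 451/3 = -1091941/10533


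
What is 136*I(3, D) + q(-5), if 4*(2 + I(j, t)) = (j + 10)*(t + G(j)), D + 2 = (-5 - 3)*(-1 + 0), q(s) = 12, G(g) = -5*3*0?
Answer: 2392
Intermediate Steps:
G(g) = 0 (G(g) = -15*0 = 0)
D = 6 (D = -2 + (-5 - 3)*(-1 + 0) = -2 - 8*(-1) = -2 + 8 = 6)
I(j, t) = -2 + t*(10 + j)/4 (I(j, t) = -2 + ((j + 10)*(t + 0))/4 = -2 + ((10 + j)*t)/4 = -2 + (t*(10 + j))/4 = -2 + t*(10 + j)/4)
136*I(3, D) + q(-5) = 136*(-2 + (5/2)*6 + (¼)*3*6) + 12 = 136*(-2 + 15 + 9/2) + 12 = 136*(35/2) + 12 = 2380 + 12 = 2392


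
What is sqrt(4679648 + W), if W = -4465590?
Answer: sqrt(214058) ≈ 462.66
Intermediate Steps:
sqrt(4679648 + W) = sqrt(4679648 - 4465590) = sqrt(214058)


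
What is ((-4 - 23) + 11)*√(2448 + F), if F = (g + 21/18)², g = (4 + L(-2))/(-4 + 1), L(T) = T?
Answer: -8*√9793 ≈ -791.68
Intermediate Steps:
g = -⅔ (g = (4 - 2)/(-4 + 1) = 2/(-3) = 2*(-⅓) = -⅔ ≈ -0.66667)
F = ¼ (F = (-⅔ + 21/18)² = (-⅔ + 21*(1/18))² = (-⅔ + 7/6)² = (½)² = ¼ ≈ 0.25000)
((-4 - 23) + 11)*√(2448 + F) = ((-4 - 23) + 11)*√(2448 + ¼) = (-27 + 11)*√(9793/4) = -8*√9793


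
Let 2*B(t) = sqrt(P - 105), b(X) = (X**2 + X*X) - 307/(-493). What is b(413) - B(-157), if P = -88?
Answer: 168181341/493 - I*sqrt(193)/2 ≈ 3.4114e+5 - 6.9462*I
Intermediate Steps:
b(X) = 307/493 + 2*X**2 (b(X) = (X**2 + X**2) - 307*(-1/493) = 2*X**2 + 307/493 = 307/493 + 2*X**2)
B(t) = I*sqrt(193)/2 (B(t) = sqrt(-88 - 105)/2 = sqrt(-193)/2 = (I*sqrt(193))/2 = I*sqrt(193)/2)
b(413) - B(-157) = (307/493 + 2*413**2) - I*sqrt(193)/2 = (307/493 + 2*170569) - I*sqrt(193)/2 = (307/493 + 341138) - I*sqrt(193)/2 = 168181341/493 - I*sqrt(193)/2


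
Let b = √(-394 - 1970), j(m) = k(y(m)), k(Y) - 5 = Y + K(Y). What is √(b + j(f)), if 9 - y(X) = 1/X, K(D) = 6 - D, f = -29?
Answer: √(11 + 2*I*√591) ≈ 5.5159 + 4.4074*I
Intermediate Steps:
y(X) = 9 - 1/X
k(Y) = 11 (k(Y) = 5 + (Y + (6 - Y)) = 5 + 6 = 11)
j(m) = 11
b = 2*I*√591 (b = √(-2364) = 2*I*√591 ≈ 48.621*I)
√(b + j(f)) = √(2*I*√591 + 11) = √(11 + 2*I*√591)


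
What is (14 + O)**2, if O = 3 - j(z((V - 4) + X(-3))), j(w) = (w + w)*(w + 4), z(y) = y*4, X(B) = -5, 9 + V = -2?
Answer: 147452449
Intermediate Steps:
V = -11 (V = -9 - 2 = -11)
z(y) = 4*y
j(w) = 2*w*(4 + w) (j(w) = (2*w)*(4 + w) = 2*w*(4 + w))
O = -12157 (O = 3 - 2*4*((-11 - 4) - 5)*(4 + 4*((-11 - 4) - 5)) = 3 - 2*4*(-15 - 5)*(4 + 4*(-15 - 5)) = 3 - 2*4*(-20)*(4 + 4*(-20)) = 3 - 2*(-80)*(4 - 80) = 3 - 2*(-80)*(-76) = 3 - 1*12160 = 3 - 12160 = -12157)
(14 + O)**2 = (14 - 12157)**2 = (-12143)**2 = 147452449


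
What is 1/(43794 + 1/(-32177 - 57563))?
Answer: 89740/3930073559 ≈ 2.2834e-5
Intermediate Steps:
1/(43794 + 1/(-32177 - 57563)) = 1/(43794 + 1/(-89740)) = 1/(43794 - 1/89740) = 1/(3930073559/89740) = 89740/3930073559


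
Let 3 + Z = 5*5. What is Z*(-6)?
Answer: -132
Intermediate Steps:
Z = 22 (Z = -3 + 5*5 = -3 + 25 = 22)
Z*(-6) = 22*(-6) = -132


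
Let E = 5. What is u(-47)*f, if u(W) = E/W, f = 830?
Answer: -4150/47 ≈ -88.298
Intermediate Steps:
u(W) = 5/W
u(-47)*f = (5/(-47))*830 = (5*(-1/47))*830 = -5/47*830 = -4150/47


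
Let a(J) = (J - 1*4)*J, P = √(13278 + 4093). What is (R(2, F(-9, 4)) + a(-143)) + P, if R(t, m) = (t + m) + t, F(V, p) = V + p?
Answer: 21020 + √17371 ≈ 21152.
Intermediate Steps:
P = √17371 ≈ 131.80
a(J) = J*(-4 + J) (a(J) = (J - 4)*J = (-4 + J)*J = J*(-4 + J))
R(t, m) = m + 2*t (R(t, m) = (m + t) + t = m + 2*t)
(R(2, F(-9, 4)) + a(-143)) + P = (((-9 + 4) + 2*2) - 143*(-4 - 143)) + √17371 = ((-5 + 4) - 143*(-147)) + √17371 = (-1 + 21021) + √17371 = 21020 + √17371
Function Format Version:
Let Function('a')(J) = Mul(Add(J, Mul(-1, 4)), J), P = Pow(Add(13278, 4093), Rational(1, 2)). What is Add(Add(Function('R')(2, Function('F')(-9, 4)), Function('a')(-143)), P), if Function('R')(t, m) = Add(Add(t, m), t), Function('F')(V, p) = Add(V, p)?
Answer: Add(21020, Pow(17371, Rational(1, 2))) ≈ 21152.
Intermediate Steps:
P = Pow(17371, Rational(1, 2)) ≈ 131.80
Function('a')(J) = Mul(J, Add(-4, J)) (Function('a')(J) = Mul(Add(J, -4), J) = Mul(Add(-4, J), J) = Mul(J, Add(-4, J)))
Function('R')(t, m) = Add(m, Mul(2, t)) (Function('R')(t, m) = Add(Add(m, t), t) = Add(m, Mul(2, t)))
Add(Add(Function('R')(2, Function('F')(-9, 4)), Function('a')(-143)), P) = Add(Add(Add(Add(-9, 4), Mul(2, 2)), Mul(-143, Add(-4, -143))), Pow(17371, Rational(1, 2))) = Add(Add(Add(-5, 4), Mul(-143, -147)), Pow(17371, Rational(1, 2))) = Add(Add(-1, 21021), Pow(17371, Rational(1, 2))) = Add(21020, Pow(17371, Rational(1, 2)))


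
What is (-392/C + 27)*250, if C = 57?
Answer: 286750/57 ≈ 5030.7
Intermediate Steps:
(-392/C + 27)*250 = (-392/57 + 27)*250 = (1147/57)*250 = 286750/57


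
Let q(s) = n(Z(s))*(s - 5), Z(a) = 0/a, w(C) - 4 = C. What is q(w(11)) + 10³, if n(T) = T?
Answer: 1000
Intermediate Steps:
w(C) = 4 + C
Z(a) = 0
q(s) = 0 (q(s) = 0*(s - 5) = 0*(-5 + s) = 0)
q(w(11)) + 10³ = 0 + 10³ = 0 + 1000 = 1000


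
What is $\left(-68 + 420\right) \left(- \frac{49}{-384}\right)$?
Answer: $\frac{539}{12} \approx 44.917$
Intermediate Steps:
$\left(-68 + 420\right) \left(- \frac{49}{-384}\right) = 352 \left(\left(-49\right) \left(- \frac{1}{384}\right)\right) = 352 \cdot \frac{49}{384} = \frac{539}{12}$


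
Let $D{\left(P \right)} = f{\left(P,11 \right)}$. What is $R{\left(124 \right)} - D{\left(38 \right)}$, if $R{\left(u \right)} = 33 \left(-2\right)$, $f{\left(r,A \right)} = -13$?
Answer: $-53$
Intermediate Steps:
$R{\left(u \right)} = -66$
$D{\left(P \right)} = -13$
$R{\left(124 \right)} - D{\left(38 \right)} = -66 - -13 = -66 + 13 = -53$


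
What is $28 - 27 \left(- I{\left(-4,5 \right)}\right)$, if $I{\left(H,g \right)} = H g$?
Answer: $-512$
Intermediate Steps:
$28 - 27 \left(- I{\left(-4,5 \right)}\right) = 28 - 27 \left(- \left(-4\right) 5\right) = 28 - 27 \left(\left(-1\right) \left(-20\right)\right) = 28 - 540 = -512$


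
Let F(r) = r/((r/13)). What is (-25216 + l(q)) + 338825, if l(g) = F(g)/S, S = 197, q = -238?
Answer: 61780986/197 ≈ 3.1361e+5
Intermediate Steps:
F(r) = 13 (F(r) = r/((r*(1/13))) = r/((r/13)) = r*(13/r) = 13)
l(g) = 13/197
(-25216 + l(q)) + 338825 = (-25216 + 13/197) + 338825 = -4967539/197 + 338825 = 61780986/197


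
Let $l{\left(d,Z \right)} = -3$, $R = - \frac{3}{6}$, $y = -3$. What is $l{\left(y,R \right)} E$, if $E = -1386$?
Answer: $4158$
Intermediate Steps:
$R = - \frac{1}{2}$ ($R = \left(-3\right) \frac{1}{6} = - \frac{1}{2} \approx -0.5$)
$l{\left(y,R \right)} E = \left(-3\right) \left(-1386\right) = 4158$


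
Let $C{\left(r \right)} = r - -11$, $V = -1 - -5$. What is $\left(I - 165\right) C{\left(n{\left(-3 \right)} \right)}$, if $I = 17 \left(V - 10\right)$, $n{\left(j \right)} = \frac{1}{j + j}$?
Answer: $- \frac{5785}{2} \approx -2892.5$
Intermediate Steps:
$n{\left(j \right)} = \frac{1}{2 j}$
$V = 4$ ($V = -1 + 5 = 4$)
$C{\left(r \right)} = 11 + r$ ($C{\left(r \right)} = r + 11 = 11 + r$)
$I = -102$ ($I = 17 \left(4 - 10\right) = 17 \left(-6\right) = -102$)
$\left(I - 165\right) C{\left(n{\left(-3 \right)} \right)} = \left(-102 - 165\right) \left(11 + \frac{1}{2 \left(-3\right)}\right) = - 267 \left(11 + \frac{1}{2} \left(- \frac{1}{3}\right)\right) = - 267 \left(11 - \frac{1}{6}\right) = \left(-267\right) \frac{65}{6} = - \frac{5785}{2}$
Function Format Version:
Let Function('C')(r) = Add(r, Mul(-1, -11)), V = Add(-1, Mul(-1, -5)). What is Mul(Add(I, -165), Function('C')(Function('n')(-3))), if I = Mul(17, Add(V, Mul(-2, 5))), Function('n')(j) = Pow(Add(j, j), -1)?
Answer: Rational(-5785, 2) ≈ -2892.5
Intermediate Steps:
Function('n')(j) = Mul(Rational(1, 2), Pow(j, -1)) (Function('n')(j) = Pow(Mul(2, j), -1) = Mul(Rational(1, 2), Pow(j, -1)))
V = 4 (V = Add(-1, 5) = 4)
Function('C')(r) = Add(11, r) (Function('C')(r) = Add(r, 11) = Add(11, r))
I = -102 (I = Mul(17, Add(4, Mul(-2, 5))) = Mul(17, Add(4, -10)) = Mul(17, -6) = -102)
Mul(Add(I, -165), Function('C')(Function('n')(-3))) = Mul(Add(-102, -165), Add(11, Mul(Rational(1, 2), Pow(-3, -1)))) = Mul(-267, Add(11, Mul(Rational(1, 2), Rational(-1, 3)))) = Mul(-267, Add(11, Rational(-1, 6))) = Mul(-267, Rational(65, 6)) = Rational(-5785, 2)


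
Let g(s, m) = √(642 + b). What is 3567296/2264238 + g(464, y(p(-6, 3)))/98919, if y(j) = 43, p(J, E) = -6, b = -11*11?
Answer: 1783648/1132119 + √521/98919 ≈ 1.5757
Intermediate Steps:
b = -121
g(s, m) = √521 (g(s, m) = √(642 - 121) = √521)
3567296/2264238 + g(464, y(p(-6, 3)))/98919 = 3567296/2264238 + √521/98919 = 3567296*(1/2264238) + √521*(1/98919) = 1783648/1132119 + √521/98919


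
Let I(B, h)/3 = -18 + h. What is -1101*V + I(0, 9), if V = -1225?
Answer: 1348698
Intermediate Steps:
I(B, h) = -54 + 3*h (I(B, h) = 3*(-18 + h) = -54 + 3*h)
-1101*V + I(0, 9) = -1101*(-1225) + (-54 + 3*9) = 1348725 + (-54 + 27) = 1348725 - 27 = 1348698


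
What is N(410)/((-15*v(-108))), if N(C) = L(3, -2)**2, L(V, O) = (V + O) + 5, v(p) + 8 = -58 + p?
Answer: 2/145 ≈ 0.013793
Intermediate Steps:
v(p) = -66 + p (v(p) = -8 + (-58 + p) = -66 + p)
L(V, O) = 5 + O + V (L(V, O) = (O + V) + 5 = 5 + O + V)
N(C) = 36 (N(C) = (5 - 2 + 3)**2 = 6**2 = 36)
N(410)/((-15*v(-108))) = 36/((-15*(-66 - 108))) = 36/((-15*(-174))) = 36/2610 = 36*(1/2610) = 2/145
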